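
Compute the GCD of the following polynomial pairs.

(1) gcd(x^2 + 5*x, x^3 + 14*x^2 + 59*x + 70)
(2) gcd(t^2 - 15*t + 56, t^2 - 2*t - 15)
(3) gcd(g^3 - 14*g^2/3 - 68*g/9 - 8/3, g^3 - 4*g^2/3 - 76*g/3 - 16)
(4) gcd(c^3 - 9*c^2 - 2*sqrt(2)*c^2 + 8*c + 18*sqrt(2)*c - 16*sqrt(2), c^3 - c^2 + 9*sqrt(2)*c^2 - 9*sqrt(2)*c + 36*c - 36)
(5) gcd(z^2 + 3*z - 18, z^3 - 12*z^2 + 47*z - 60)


(1) = gcd(x*(x + 5), (x + 2)*(x + 5)*(x + 7)) = x + 5
(2) = 1
(3) = gcd((g - 6)*(g + 2/3)^2, (g - 6)*(g + 2/3)*(g + 4)) = g^2 - 16*g/3 - 4
(4) = gcd((c - 8)*(c - 1)*(c - 2*sqrt(2)), (c - 1)*(c + 3*sqrt(2))*(c + 6*sqrt(2))) = c - 1
(5) = z - 3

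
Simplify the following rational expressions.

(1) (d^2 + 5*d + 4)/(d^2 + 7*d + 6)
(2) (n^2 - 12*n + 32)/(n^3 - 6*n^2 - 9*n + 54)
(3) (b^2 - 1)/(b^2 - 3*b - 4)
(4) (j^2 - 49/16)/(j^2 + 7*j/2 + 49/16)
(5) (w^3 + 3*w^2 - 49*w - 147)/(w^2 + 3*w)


(1) = (d + 4)/(d + 6)
(2) = (n^2 - 12*n + 32)/(n^3 - 6*n^2 - 9*n + 54)
(3) = (b - 1)/(b - 4)
(4) = (4*j - 7)/(4*j + 7)
(5) = (w^2 - 49)/w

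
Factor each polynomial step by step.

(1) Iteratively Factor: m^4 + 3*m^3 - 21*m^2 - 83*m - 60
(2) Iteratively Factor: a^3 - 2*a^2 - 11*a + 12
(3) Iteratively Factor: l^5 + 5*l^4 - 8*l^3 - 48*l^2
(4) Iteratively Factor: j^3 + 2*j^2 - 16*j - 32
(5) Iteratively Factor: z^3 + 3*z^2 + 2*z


(1) = (m + 4)*(m^3 - m^2 - 17*m - 15) = (m - 5)*(m + 4)*(m^2 + 4*m + 3) = (m - 5)*(m + 1)*(m + 4)*(m + 3)
(2) = (a - 1)*(a^2 - a - 12) = (a - 1)*(a + 3)*(a - 4)
(3) = (l + 4)*(l^4 + l^3 - 12*l^2) = l*(l + 4)*(l^3 + l^2 - 12*l) = l*(l + 4)^2*(l^2 - 3*l) = l*(l - 3)*(l + 4)^2*(l)
(4) = (j - 4)*(j^2 + 6*j + 8) = (j - 4)*(j + 4)*(j + 2)
(5) = (z + 1)*(z^2 + 2*z) = (z + 1)*(z + 2)*(z)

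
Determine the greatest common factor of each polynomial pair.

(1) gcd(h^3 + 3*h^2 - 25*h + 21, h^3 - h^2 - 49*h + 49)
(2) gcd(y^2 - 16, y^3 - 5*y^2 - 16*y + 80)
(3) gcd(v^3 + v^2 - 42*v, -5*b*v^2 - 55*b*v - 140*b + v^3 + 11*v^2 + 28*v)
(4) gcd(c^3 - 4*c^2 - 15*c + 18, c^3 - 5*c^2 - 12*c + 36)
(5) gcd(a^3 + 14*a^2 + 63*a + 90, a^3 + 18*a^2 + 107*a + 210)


(1) = h^2 + 6*h - 7
(2) = gcd((y - 4)*(y + 4), (y - 5)*(y - 4)*(y + 4)) = y^2 - 16
(3) = gcd(v*(v - 6)*(v + 7), (-5*b + v)*(v + 4)*(v + 7)) = v + 7
(4) = gcd((c - 6)*(c - 1)*(c + 3), (c - 6)*(c - 2)*(c + 3)) = c^2 - 3*c - 18
(5) = a^2 + 11*a + 30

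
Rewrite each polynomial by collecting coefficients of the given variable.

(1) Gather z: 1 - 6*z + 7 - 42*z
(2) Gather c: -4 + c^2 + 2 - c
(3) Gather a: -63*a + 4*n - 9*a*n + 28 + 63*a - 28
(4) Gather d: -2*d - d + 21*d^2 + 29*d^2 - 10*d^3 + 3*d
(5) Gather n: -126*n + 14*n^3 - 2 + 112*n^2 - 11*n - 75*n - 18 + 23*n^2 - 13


(1) = 8 - 48*z
(2) = c^2 - c - 2
(3) = -9*a*n + 4*n
(4) = -10*d^3 + 50*d^2
(5) = 14*n^3 + 135*n^2 - 212*n - 33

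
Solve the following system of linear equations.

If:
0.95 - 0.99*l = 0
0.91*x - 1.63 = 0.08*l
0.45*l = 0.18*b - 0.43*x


Then:
b = 6.88
l = 0.96
x = 1.88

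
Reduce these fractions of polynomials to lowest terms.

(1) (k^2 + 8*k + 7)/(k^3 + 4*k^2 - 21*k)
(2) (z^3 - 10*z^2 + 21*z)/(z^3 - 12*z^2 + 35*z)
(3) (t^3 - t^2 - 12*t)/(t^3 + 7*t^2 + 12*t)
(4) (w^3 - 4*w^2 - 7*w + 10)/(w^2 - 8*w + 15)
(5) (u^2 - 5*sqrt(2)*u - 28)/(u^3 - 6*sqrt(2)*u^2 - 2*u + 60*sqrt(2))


(1) = (k + 1)/(k^2 - 3*k)
(2) = (z - 3)/(z - 5)
(3) = (t - 4)/(t + 4)
(4) = (w^2 + w - 2)/(w - 3)
(5) = (u - 7*sqrt(2))/(u^2 - 8*sqrt(2)*u + 30)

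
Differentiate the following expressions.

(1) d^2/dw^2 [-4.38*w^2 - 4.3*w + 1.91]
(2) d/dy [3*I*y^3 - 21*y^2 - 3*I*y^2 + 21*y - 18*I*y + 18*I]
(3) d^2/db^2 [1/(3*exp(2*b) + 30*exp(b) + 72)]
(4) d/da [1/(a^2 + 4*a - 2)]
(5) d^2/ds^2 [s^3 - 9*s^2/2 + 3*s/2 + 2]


(1) = -8.76000000000000
(2) = 9*I*y^2 + 6*y*(-7 - I) + 21 - 18*I
(3) = 2*(4*(exp(b) + 5)^2*exp(b) - (2*exp(b) + 5)*(exp(2*b) + 10*exp(b) + 24))*exp(b)/(3*(exp(2*b) + 10*exp(b) + 24)^3)
(4) = 2*(-a - 2)/(a^2 + 4*a - 2)^2
(5) = 6*s - 9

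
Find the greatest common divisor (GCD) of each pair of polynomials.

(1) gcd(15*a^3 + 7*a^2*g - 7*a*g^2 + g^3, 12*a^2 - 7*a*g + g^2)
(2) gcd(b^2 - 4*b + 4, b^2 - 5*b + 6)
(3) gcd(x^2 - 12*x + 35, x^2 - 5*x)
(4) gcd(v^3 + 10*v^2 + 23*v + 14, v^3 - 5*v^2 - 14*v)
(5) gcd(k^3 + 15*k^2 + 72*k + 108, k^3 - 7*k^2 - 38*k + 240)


(1) = 3*a - g
(2) = gcd((b - 2)^2, (b - 3)*(b - 2)) = b - 2
(3) = gcd((x - 7)*(x - 5), x*(x - 5)) = x - 5
(4) = v + 2
(5) = k + 6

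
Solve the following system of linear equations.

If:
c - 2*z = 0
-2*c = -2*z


Then:
c = 0
z = 0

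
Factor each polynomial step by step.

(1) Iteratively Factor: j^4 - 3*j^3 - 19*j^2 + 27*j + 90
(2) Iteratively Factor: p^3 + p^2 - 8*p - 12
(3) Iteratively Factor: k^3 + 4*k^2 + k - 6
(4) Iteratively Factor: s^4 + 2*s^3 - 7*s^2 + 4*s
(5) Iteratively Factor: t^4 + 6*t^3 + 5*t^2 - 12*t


(1) = (j - 5)*(j^3 + 2*j^2 - 9*j - 18) = (j - 5)*(j - 3)*(j^2 + 5*j + 6) = (j - 5)*(j - 3)*(j + 3)*(j + 2)
(2) = (p + 2)*(p^2 - p - 6) = (p - 3)*(p + 2)*(p + 2)
(3) = (k + 2)*(k^2 + 2*k - 3) = (k - 1)*(k + 2)*(k + 3)
(4) = (s + 4)*(s^3 - 2*s^2 + s) = (s - 1)*(s + 4)*(s^2 - s) = (s - 1)^2*(s + 4)*(s)
(5) = (t + 3)*(t^3 + 3*t^2 - 4*t) = (t + 3)*(t + 4)*(t^2 - t) = t*(t + 3)*(t + 4)*(t - 1)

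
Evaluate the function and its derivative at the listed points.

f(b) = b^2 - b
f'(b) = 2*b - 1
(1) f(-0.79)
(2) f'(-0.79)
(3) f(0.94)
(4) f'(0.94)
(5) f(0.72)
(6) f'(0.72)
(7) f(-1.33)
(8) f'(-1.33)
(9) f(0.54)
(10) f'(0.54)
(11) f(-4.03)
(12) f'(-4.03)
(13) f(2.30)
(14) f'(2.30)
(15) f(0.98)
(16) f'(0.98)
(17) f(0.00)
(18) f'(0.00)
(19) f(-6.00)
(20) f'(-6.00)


(1) = 1.41
(2) = -2.58
(3) = -0.06
(4) = 0.88
(5) = -0.20
(6) = 0.44
(7) = 3.10
(8) = -3.66
(9) = -0.25
(10) = 0.08
(11) = 20.27
(12) = -9.06
(13) = 2.99
(14) = 3.60
(15) = -0.02
(16) = 0.96
(17) = 0.00
(18) = -1.00
(19) = 42.00
(20) = -13.00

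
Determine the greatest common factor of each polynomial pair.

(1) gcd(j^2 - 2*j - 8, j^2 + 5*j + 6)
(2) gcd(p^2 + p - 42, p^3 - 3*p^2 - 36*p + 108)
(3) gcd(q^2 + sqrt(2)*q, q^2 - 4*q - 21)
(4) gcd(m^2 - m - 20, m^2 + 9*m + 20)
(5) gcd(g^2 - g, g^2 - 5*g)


(1) = j + 2
(2) = gcd((p - 6)*(p + 7), (p - 6)*(p - 3)*(p + 6)) = p - 6
(3) = gcd(q*(q + sqrt(2)), (q - 7)*(q + 3)) = 1
(4) = m + 4
(5) = gcd(g*(g - 1), g*(g - 5)) = g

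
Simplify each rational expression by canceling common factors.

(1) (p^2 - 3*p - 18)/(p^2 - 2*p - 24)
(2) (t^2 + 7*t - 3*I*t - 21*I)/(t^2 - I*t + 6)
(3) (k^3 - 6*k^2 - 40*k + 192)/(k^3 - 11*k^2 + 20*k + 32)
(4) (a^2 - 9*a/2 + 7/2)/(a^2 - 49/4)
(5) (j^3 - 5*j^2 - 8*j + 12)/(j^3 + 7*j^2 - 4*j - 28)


(1) = (p + 3)/(p + 4)
(2) = (t + 7)/(t + 2*I)
(3) = (k + 6)/(k + 1)
(4) = (2*a - 2)/(2*a + 7)
(5) = (j^2 - 7*j + 6)/(j^2 + 5*j - 14)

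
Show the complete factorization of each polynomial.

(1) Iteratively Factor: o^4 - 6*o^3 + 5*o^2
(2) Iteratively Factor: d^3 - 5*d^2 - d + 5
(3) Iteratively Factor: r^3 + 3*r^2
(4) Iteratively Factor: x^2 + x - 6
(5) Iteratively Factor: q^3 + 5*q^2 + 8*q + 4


(1) = (o - 1)*(o^3 - 5*o^2) = o*(o - 1)*(o^2 - 5*o) = o*(o - 5)*(o - 1)*(o)
(2) = (d - 5)*(d^2 - 1) = (d - 5)*(d - 1)*(d + 1)
(3) = (r)*(r^2 + 3*r) = r*(r + 3)*(r)
(4) = (x + 3)*(x - 2)
(5) = (q + 2)*(q^2 + 3*q + 2) = (q + 1)*(q + 2)*(q + 2)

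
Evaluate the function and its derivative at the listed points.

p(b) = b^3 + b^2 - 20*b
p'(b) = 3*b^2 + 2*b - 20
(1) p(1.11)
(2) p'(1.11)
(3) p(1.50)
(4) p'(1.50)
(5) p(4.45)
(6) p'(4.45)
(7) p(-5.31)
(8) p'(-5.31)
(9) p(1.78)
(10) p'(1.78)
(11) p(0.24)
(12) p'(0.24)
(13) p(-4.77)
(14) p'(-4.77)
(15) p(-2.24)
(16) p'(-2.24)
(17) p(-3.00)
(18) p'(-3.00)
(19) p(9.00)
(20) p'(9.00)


(1) = -19.60
(2) = -14.08
(3) = -24.38
(4) = -10.25
(5) = 18.92
(6) = 48.31
(7) = -15.33
(8) = 53.97
(9) = -26.79
(10) = -6.93
(11) = -4.73
(12) = -19.35
(13) = 9.62
(14) = 38.72
(15) = 38.58
(16) = -9.43
(17) = 42.00
(18) = 1.00
(19) = 630.00
(20) = 241.00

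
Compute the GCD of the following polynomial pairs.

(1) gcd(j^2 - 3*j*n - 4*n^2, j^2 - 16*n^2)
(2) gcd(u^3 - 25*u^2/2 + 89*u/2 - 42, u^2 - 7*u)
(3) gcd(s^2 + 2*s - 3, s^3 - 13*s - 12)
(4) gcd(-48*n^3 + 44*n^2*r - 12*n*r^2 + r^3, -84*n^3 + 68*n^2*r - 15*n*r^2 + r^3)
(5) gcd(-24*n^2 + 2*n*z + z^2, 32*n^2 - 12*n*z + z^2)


(1) = gcd((j - 4*n)*(j + n), (j - 4*n)*(j + 4*n)) = j - 4*n
(2) = u - 7
(3) = gcd((s - 1)*(s + 3), (s - 4)*(s + 1)*(s + 3)) = s + 3
(4) = gcd((-6*n + r)*(-4*n + r)*(-2*n + r), (-7*n + r)*(-6*n + r)*(-2*n + r)) = 12*n^2 - 8*n*r + r^2
(5) = gcd((-4*n + z)*(6*n + z), (-8*n + z)*(-4*n + z)) = -4*n + z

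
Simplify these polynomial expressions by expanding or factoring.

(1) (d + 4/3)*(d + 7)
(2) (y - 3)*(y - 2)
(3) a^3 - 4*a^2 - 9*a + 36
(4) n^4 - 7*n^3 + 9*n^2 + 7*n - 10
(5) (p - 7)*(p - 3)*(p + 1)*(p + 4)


(1) = d^2 + 25*d/3 + 28/3
(2) = y^2 - 5*y + 6
(3) = (a - 4)*(a - 3)*(a + 3)
(4) = (n - 5)*(n - 2)*(n - 1)*(n + 1)
(5) = p^4 - 5*p^3 - 25*p^2 + 65*p + 84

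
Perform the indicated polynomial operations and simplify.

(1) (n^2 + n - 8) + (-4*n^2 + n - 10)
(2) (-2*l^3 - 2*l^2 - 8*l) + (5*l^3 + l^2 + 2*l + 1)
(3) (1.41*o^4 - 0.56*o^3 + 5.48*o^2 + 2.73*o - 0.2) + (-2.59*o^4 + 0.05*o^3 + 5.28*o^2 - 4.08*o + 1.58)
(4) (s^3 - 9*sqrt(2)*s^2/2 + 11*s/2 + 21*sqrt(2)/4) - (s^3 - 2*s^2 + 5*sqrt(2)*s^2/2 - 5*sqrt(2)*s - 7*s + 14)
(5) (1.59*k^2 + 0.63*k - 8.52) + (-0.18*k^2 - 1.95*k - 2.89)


(1) = -3*n^2 + 2*n - 18
(2) = 3*l^3 - l^2 - 6*l + 1
(3) = -1.18*o^4 - 0.51*o^3 + 10.76*o^2 - 1.35*o + 1.38
(4) = -7*sqrt(2)*s^2 + 2*s^2 + 5*sqrt(2)*s + 25*s/2 - 14 + 21*sqrt(2)/4
(5) = 1.41*k^2 - 1.32*k - 11.41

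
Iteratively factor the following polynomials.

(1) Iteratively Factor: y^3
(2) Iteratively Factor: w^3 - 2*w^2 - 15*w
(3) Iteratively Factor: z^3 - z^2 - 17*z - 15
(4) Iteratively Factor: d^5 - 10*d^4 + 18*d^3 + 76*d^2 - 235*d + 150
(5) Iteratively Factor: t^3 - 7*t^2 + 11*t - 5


(1) = (y)*(y^2) = y^2*(y)
(2) = (w)*(w^2 - 2*w - 15) = w*(w + 3)*(w - 5)
(3) = (z - 5)*(z^2 + 4*z + 3) = (z - 5)*(z + 3)*(z + 1)
(4) = (d - 5)*(d^4 - 5*d^3 - 7*d^2 + 41*d - 30) = (d - 5)*(d + 3)*(d^3 - 8*d^2 + 17*d - 10) = (d - 5)*(d - 2)*(d + 3)*(d^2 - 6*d + 5) = (d - 5)^2*(d - 2)*(d + 3)*(d - 1)
(5) = (t - 1)*(t^2 - 6*t + 5) = (t - 5)*(t - 1)*(t - 1)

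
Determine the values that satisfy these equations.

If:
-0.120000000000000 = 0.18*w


Then:
w = -0.67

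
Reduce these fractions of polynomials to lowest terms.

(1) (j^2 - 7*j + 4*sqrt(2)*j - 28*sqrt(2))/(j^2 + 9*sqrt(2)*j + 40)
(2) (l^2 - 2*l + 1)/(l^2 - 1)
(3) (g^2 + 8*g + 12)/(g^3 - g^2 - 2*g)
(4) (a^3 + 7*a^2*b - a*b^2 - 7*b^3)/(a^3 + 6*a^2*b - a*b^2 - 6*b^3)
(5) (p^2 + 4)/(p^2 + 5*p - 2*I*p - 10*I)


(1) = (j - 7)/(j + 5*sqrt(2))
(2) = (l - 1)/(l + 1)
(3) = (g^2 + 8*g + 12)/(g^3 - g^2 - 2*g)
(4) = (a + 7*b)/(a + 6*b)
(5) = (p + 2*I)/(p + 5)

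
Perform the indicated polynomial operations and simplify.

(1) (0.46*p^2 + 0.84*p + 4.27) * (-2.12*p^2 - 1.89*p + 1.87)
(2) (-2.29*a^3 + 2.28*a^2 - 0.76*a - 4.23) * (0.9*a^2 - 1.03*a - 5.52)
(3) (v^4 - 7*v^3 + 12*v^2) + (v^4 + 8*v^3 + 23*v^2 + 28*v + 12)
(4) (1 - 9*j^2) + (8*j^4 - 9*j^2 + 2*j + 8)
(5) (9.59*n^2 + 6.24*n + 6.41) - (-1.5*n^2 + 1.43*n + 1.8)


(1) = -0.9752*p^4 - 2.6502*p^3 - 9.7798*p^2 - 6.4995*p + 7.9849
(2) = -2.061*a^5 + 4.4107*a^4 + 9.6084*a^3 - 15.6098*a^2 + 8.5521*a + 23.3496
(3) = 2*v^4 + v^3 + 35*v^2 + 28*v + 12
(4) = 8*j^4 - 18*j^2 + 2*j + 9
(5) = 11.09*n^2 + 4.81*n + 4.61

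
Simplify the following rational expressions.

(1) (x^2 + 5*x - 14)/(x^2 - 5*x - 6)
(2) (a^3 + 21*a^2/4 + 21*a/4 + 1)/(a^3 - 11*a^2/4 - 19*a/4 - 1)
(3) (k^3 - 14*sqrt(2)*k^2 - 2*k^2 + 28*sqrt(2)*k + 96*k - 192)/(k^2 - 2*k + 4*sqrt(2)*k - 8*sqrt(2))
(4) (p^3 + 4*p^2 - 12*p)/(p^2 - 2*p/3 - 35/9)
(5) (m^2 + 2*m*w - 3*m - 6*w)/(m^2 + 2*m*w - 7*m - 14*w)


(1) = (x^2 + 5*x - 14)/(x^2 - 5*x - 6)
(2) = (a + 4)/(a - 4)
(3) = (k^2 - 14*sqrt(2)*k + 96)/(k + 4*sqrt(2))
(4) = (9*p^3 + 36*p^2 - 108*p)/(9*p^2 - 6*p - 35)
(5) = (m - 3)/(m - 7)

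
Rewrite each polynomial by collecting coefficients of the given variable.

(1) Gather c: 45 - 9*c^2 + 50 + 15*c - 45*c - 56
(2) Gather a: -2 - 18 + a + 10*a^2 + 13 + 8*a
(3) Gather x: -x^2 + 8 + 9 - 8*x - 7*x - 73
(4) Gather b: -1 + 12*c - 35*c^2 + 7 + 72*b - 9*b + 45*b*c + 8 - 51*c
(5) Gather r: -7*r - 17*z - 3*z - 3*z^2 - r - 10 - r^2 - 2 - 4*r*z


(1) = -9*c^2 - 30*c + 39
(2) = 10*a^2 + 9*a - 7
(3) = -x^2 - 15*x - 56
(4) = b*(45*c + 63) - 35*c^2 - 39*c + 14
(5) = -r^2 + r*(-4*z - 8) - 3*z^2 - 20*z - 12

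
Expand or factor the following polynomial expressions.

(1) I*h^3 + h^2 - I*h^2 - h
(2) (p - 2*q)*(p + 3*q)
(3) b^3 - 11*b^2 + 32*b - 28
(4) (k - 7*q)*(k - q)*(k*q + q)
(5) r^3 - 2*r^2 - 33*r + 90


(1) = h*(h - I)*(I*h - I)
(2) = p^2 + p*q - 6*q^2
(3) = (b - 7)*(b - 2)^2
(4) = k^3*q - 8*k^2*q^2 + k^2*q + 7*k*q^3 - 8*k*q^2 + 7*q^3
(5) = (r - 5)*(r - 3)*(r + 6)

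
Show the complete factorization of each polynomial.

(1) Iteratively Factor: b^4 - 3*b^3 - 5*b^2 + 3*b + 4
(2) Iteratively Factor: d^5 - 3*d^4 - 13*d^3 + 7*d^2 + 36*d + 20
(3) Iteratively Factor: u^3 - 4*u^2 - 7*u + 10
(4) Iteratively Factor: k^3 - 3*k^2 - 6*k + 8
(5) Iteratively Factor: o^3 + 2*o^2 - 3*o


(1) = (b - 4)*(b^3 + b^2 - b - 1) = (b - 4)*(b - 1)*(b^2 + 2*b + 1) = (b - 4)*(b - 1)*(b + 1)*(b + 1)
(2) = (d + 1)*(d^4 - 4*d^3 - 9*d^2 + 16*d + 20) = (d + 1)^2*(d^3 - 5*d^2 - 4*d + 20) = (d - 2)*(d + 1)^2*(d^2 - 3*d - 10) = (d - 2)*(d + 1)^2*(d + 2)*(d - 5)
(3) = (u + 2)*(u^2 - 6*u + 5) = (u - 1)*(u + 2)*(u - 5)
(4) = (k - 4)*(k^2 + k - 2) = (k - 4)*(k - 1)*(k + 2)
(5) = (o)*(o^2 + 2*o - 3) = o*(o - 1)*(o + 3)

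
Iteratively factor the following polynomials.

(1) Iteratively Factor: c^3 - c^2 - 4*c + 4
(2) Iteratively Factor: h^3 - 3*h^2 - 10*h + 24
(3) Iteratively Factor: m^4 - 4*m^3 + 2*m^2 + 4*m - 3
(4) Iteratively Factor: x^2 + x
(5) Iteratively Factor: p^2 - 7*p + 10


(1) = (c - 2)*(c^2 + c - 2) = (c - 2)*(c - 1)*(c + 2)
(2) = (h - 4)*(h^2 + h - 6) = (h - 4)*(h - 2)*(h + 3)
(3) = (m - 1)*(m^3 - 3*m^2 - m + 3) = (m - 3)*(m - 1)*(m^2 - 1) = (m - 3)*(m - 1)*(m + 1)*(m - 1)
(4) = (x + 1)*(x)
(5) = (p - 2)*(p - 5)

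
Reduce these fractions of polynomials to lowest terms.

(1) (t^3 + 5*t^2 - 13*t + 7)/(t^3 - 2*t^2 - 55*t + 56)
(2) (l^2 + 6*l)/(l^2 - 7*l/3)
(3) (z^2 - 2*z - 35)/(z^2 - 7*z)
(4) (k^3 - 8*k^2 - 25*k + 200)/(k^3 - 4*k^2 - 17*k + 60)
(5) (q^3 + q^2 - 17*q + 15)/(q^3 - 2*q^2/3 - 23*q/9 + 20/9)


(1) = (t - 1)/(t - 8)
(2) = (3*l + 18)/(3*l - 7)
(3) = (z + 5)/z
(4) = (k^2 - 3*k - 40)/(k^2 + k - 12)
(5) = (9*q^2 + 18*q - 135)/(9*q^2 + 3*q - 20)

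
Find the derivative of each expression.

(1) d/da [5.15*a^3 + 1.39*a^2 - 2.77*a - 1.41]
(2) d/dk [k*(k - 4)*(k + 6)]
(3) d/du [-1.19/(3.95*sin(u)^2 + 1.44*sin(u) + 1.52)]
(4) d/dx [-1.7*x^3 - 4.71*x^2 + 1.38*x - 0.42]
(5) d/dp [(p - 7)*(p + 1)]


(1) = 15.45*a^2 + 2.78*a - 2.77
(2) = 3*k^2 + 4*k - 24
(3) = (9.401*sin(u) + 1.7136)*cos(u)/(3.95*sin(u)^2 + 1.44*sin(u) + 1.52)^2
(4) = -5.1*x^2 - 9.42*x + 1.38
(5) = 2*p - 6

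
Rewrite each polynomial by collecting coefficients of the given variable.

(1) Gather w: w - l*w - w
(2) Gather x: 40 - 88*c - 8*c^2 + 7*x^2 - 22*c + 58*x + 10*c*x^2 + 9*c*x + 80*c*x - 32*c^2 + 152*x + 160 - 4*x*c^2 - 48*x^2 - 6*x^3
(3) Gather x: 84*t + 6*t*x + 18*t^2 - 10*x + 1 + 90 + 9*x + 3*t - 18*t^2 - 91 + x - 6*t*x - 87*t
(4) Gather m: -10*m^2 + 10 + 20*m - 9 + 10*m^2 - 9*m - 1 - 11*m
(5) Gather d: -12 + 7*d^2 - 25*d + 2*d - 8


(1) = -l*w
(2) = -40*c^2 - 110*c - 6*x^3 + x^2*(10*c - 41) + x*(-4*c^2 + 89*c + 210) + 200
(3) = 0
(4) = 0
(5) = 7*d^2 - 23*d - 20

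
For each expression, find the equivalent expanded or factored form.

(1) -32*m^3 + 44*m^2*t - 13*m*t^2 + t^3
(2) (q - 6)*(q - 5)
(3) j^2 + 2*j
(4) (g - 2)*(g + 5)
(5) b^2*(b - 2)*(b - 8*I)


(1) = (-8*m + t)*(-4*m + t)*(-m + t)
(2) = q^2 - 11*q + 30
(3) = j*(j + 2)
(4) = g^2 + 3*g - 10
(5) = b^4 - 2*b^3 - 8*I*b^3 + 16*I*b^2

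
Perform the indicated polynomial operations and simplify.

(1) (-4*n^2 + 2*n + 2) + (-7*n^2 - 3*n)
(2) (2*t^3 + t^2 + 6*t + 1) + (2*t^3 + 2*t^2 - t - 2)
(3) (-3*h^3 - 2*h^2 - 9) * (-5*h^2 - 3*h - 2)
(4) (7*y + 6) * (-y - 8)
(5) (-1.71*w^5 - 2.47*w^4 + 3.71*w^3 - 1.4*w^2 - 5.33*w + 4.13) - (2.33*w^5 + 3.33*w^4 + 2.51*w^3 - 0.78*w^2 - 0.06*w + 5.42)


(1) = -11*n^2 - n + 2
(2) = 4*t^3 + 3*t^2 + 5*t - 1
(3) = 15*h^5 + 19*h^4 + 12*h^3 + 49*h^2 + 27*h + 18
(4) = -7*y^2 - 62*y - 48
(5) = -4.04*w^5 - 5.8*w^4 + 1.2*w^3 - 0.62*w^2 - 5.27*w - 1.29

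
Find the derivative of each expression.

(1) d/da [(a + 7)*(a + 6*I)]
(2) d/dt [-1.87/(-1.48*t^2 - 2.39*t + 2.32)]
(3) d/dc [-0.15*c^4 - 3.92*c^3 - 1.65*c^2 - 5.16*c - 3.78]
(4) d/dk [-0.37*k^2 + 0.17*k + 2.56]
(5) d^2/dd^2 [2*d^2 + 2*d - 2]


(1) = 2*a + 7 + 6*I
(2) = (-5.5352*t - 4.4693)/(1.48*t^2 + 2.39*t - 2.32)^2
(3) = -0.6*c^3 - 11.76*c^2 - 3.3*c - 5.16
(4) = 0.17 - 0.74*k
(5) = 4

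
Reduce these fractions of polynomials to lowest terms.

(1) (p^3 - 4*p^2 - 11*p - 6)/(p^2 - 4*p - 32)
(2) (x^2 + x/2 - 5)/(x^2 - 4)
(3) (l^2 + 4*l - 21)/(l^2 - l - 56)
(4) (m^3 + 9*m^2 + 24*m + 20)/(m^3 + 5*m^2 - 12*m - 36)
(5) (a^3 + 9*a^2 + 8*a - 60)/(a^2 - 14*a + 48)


(1) = (p^3 - 4*p^2 - 11*p - 6)/(p^2 - 4*p - 32)
(2) = (2*x + 5)/(2*x + 4)
(3) = (l - 3)/(l - 8)
(4) = (m^2 + 7*m + 10)/(m^2 + 3*m - 18)
(5) = (a^3 + 9*a^2 + 8*a - 60)/(a^2 - 14*a + 48)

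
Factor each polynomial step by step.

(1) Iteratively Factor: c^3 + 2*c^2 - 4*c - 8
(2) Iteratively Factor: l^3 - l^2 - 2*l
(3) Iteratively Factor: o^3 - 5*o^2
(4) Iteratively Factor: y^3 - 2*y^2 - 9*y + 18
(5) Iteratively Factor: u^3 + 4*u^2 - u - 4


(1) = (c + 2)*(c^2 - 4) = (c - 2)*(c + 2)*(c + 2)
(2) = (l + 1)*(l^2 - 2*l) = l*(l + 1)*(l - 2)
(3) = (o - 5)*(o^2) = o*(o - 5)*(o)
(4) = (y - 3)*(y^2 + y - 6) = (y - 3)*(y + 3)*(y - 2)
(5) = (u + 1)*(u^2 + 3*u - 4) = (u - 1)*(u + 1)*(u + 4)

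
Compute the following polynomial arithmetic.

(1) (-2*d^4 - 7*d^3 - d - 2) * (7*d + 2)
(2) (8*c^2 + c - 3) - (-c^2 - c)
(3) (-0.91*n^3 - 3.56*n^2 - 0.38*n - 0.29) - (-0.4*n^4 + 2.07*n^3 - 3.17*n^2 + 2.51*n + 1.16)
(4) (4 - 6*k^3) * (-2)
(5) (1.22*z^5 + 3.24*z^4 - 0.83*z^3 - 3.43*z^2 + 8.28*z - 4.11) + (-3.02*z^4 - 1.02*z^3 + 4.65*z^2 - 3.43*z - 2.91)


(1) = -14*d^5 - 53*d^4 - 14*d^3 - 7*d^2 - 16*d - 4
(2) = 9*c^2 + 2*c - 3
(3) = 0.4*n^4 - 2.98*n^3 - 0.39*n^2 - 2.89*n - 1.45
(4) = 12*k^3 - 8
(5) = 1.22*z^5 + 0.22*z^4 - 1.85*z^3 + 1.22*z^2 + 4.85*z - 7.02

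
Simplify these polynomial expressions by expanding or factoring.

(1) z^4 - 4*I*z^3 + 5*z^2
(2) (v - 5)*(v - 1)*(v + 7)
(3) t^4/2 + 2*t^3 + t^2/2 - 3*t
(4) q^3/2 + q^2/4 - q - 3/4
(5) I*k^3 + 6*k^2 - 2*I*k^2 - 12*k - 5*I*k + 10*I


(1) = z^2*(z - 5*I)*(z + I)
(2) = v^3 + v^2 - 37*v + 35
(3) = t*(t/2 + 1)*(t - 1)*(t + 3)
(4) = (q/2 + 1/2)*(q - 3/2)*(q + 1)
(5) = (k - 2)*(k - 5*I)*(I*k + 1)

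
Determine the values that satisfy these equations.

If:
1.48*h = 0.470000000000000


Then:
h = 0.32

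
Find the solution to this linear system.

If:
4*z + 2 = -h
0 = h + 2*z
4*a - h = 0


Then:
a = 1/2
h = 2
z = -1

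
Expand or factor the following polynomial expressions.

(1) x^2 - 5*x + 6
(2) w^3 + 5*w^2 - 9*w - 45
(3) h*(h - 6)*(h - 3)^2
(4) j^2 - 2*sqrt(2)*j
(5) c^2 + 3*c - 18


(1) = (x - 3)*(x - 2)
(2) = (w - 3)*(w + 3)*(w + 5)
(3) = h^4 - 12*h^3 + 45*h^2 - 54*h
(4) = j*(j - 2*sqrt(2))
(5) = (c - 3)*(c + 6)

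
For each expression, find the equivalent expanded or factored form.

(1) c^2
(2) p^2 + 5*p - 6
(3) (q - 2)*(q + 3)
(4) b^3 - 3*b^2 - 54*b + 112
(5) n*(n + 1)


(1) = c^2
(2) = (p - 1)*(p + 6)
(3) = q^2 + q - 6
(4) = (b - 8)*(b - 2)*(b + 7)
(5) = n^2 + n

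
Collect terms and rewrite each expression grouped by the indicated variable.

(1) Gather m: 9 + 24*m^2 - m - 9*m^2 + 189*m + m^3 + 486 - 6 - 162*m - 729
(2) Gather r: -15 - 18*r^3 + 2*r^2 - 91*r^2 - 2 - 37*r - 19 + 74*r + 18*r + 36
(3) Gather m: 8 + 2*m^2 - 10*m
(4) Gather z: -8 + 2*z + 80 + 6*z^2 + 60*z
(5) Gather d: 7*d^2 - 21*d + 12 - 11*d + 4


(1) = m^3 + 15*m^2 + 26*m - 240
(2) = -18*r^3 - 89*r^2 + 55*r
(3) = 2*m^2 - 10*m + 8
(4) = 6*z^2 + 62*z + 72
(5) = 7*d^2 - 32*d + 16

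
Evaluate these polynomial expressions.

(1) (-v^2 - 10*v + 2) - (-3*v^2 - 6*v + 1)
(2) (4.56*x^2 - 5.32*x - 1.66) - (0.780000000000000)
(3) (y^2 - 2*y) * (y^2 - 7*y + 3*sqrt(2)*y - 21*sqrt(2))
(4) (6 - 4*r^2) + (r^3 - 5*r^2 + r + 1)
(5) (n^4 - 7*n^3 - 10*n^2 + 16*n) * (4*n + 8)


(1) = 2*v^2 - 4*v + 1
(2) = 4.56*x^2 - 5.32*x - 2.44
(3) = y^4 - 9*y^3 + 3*sqrt(2)*y^3 - 27*sqrt(2)*y^2 + 14*y^2 + 42*sqrt(2)*y
(4) = r^3 - 9*r^2 + r + 7
(5) = 4*n^5 - 20*n^4 - 96*n^3 - 16*n^2 + 128*n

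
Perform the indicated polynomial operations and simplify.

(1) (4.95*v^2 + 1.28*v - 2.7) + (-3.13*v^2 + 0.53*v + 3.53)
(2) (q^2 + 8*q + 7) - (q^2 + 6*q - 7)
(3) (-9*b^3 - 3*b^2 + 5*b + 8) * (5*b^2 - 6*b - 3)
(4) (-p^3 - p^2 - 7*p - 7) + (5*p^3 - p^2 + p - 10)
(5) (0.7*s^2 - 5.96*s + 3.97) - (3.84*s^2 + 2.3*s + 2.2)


(1) = 1.82*v^2 + 1.81*v + 0.83
(2) = 2*q + 14
(3) = -45*b^5 + 39*b^4 + 70*b^3 + 19*b^2 - 63*b - 24
(4) = 4*p^3 - 2*p^2 - 6*p - 17
(5) = -3.14*s^2 - 8.26*s + 1.77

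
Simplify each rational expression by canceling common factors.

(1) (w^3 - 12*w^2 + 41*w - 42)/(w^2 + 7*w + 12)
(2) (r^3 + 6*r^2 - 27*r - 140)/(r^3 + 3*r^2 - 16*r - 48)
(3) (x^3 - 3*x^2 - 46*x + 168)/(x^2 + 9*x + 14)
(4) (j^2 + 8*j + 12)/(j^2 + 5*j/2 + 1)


(1) = (w^3 - 12*w^2 + 41*w - 42)/(w^2 + 7*w + 12)
(2) = (r^2 + 2*r - 35)/(r^2 - r - 12)
(3) = (x^2 - 10*x + 24)/(x + 2)
(4) = (2*j + 12)/(2*j + 1)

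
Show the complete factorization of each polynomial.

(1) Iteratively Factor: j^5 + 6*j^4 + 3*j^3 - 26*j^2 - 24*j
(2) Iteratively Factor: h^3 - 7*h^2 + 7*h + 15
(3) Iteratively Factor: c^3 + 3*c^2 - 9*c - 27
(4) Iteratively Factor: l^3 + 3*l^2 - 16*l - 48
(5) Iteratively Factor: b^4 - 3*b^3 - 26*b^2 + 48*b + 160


(1) = (j + 4)*(j^4 + 2*j^3 - 5*j^2 - 6*j) = (j + 3)*(j + 4)*(j^3 - j^2 - 2*j) = j*(j + 3)*(j + 4)*(j^2 - j - 2) = j*(j - 2)*(j + 3)*(j + 4)*(j + 1)
(2) = (h - 5)*(h^2 - 2*h - 3) = (h - 5)*(h + 1)*(h - 3)
(3) = (c + 3)*(c^2 - 9) = (c - 3)*(c + 3)*(c + 3)
(4) = (l - 4)*(l^2 + 7*l + 12) = (l - 4)*(l + 3)*(l + 4)
(5) = (b - 4)*(b^3 + b^2 - 22*b - 40) = (b - 4)*(b + 2)*(b^2 - b - 20) = (b - 5)*(b - 4)*(b + 2)*(b + 4)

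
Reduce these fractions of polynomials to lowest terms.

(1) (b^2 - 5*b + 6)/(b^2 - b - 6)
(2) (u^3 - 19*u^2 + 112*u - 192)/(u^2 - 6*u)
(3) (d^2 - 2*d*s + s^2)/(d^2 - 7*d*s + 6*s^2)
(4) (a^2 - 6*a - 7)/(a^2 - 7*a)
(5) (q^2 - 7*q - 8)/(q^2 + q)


(1) = (b - 2)/(b + 2)
(2) = (u^3 - 19*u^2 + 112*u - 192)/(u^2 - 6*u)
(3) = (-d + s)/(-d + 6*s)
(4) = (a + 1)/a
(5) = (q - 8)/q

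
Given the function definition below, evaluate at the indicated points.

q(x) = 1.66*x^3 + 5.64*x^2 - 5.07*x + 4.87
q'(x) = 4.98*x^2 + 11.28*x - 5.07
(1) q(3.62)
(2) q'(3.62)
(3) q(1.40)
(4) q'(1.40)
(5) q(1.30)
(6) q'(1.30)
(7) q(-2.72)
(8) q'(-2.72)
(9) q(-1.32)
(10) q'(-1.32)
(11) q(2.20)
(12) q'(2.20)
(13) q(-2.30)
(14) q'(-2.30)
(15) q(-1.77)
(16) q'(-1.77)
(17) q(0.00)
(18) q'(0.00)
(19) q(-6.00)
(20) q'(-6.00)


(1) = 139.17
(2) = 101.02
(3) = 13.38
(4) = 20.48
(5) = 11.46
(6) = 18.01
(7) = 26.98
(8) = 1.09
(9) = 17.57
(10) = -11.28
(11) = 38.69
(12) = 43.85
(13) = 26.17
(14) = -4.67
(15) = 22.31
(16) = -9.43
(17) = 4.87
(18) = -5.07
(19) = -120.23
(20) = 106.53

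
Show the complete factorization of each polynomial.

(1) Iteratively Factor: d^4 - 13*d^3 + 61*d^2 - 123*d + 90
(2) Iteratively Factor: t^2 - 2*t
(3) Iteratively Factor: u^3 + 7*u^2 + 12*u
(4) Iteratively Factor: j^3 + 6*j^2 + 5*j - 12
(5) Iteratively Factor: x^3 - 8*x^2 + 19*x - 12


(1) = (d - 3)*(d^3 - 10*d^2 + 31*d - 30) = (d - 3)*(d - 2)*(d^2 - 8*d + 15) = (d - 3)^2*(d - 2)*(d - 5)
(2) = (t)*(t - 2)
(3) = (u + 3)*(u^2 + 4*u) = u*(u + 3)*(u + 4)
(4) = (j - 1)*(j^2 + 7*j + 12) = (j - 1)*(j + 4)*(j + 3)
(5) = (x - 3)*(x^2 - 5*x + 4) = (x - 4)*(x - 3)*(x - 1)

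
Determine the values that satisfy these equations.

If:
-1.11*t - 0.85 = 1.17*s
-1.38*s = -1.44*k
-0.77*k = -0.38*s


Then:
k = 0.00
s = 0.00
t = -0.77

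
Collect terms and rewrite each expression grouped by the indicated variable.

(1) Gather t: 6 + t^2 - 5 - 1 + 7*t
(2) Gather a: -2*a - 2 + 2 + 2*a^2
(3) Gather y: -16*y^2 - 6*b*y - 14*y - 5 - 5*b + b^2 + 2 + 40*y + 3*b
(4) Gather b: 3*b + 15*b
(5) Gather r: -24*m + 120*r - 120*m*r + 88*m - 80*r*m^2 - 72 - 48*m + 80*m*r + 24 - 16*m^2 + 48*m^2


(1) = t^2 + 7*t
(2) = 2*a^2 - 2*a
(3) = b^2 - 2*b - 16*y^2 + y*(26 - 6*b) - 3
(4) = 18*b
(5) = 32*m^2 + 16*m + r*(-80*m^2 - 40*m + 120) - 48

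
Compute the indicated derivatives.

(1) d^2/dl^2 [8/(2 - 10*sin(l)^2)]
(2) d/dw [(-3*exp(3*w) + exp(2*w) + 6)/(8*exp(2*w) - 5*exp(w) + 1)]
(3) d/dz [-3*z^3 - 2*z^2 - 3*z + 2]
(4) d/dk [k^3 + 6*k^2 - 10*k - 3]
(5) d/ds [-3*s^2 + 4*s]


(1) = 40*(10*sin(l)^4 - 13*sin(l)^2 - 1)/(5*sin(l)^2 - 1)^3
(2) = (-24*exp(4*w) + 30*exp(3*w) - 14*exp(2*w) - 94*exp(w) + 30)*exp(w)/(64*exp(4*w) - 80*exp(3*w) + 41*exp(2*w) - 10*exp(w) + 1)
(3) = -9*z^2 - 4*z - 3
(4) = 3*k^2 + 12*k - 10
(5) = 4 - 6*s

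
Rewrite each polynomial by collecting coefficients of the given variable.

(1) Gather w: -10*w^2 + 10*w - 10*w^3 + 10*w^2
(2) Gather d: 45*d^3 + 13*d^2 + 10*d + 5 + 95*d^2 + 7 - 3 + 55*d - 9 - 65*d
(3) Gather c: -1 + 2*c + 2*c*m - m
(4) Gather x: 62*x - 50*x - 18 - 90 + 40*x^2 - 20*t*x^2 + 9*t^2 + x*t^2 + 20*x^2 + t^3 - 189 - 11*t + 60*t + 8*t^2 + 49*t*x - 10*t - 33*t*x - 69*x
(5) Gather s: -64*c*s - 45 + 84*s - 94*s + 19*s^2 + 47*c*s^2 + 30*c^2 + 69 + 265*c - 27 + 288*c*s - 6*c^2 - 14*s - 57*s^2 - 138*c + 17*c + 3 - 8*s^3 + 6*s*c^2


(1) = -10*w^3 + 10*w
(2) = 45*d^3 + 108*d^2
(3) = c*(2*m + 2) - m - 1
(4) = t^3 + 17*t^2 + 39*t + x^2*(60 - 20*t) + x*(t^2 + 16*t - 57) - 297
(5) = 24*c^2 + 144*c - 8*s^3 + s^2*(47*c - 38) + s*(6*c^2 + 224*c - 24)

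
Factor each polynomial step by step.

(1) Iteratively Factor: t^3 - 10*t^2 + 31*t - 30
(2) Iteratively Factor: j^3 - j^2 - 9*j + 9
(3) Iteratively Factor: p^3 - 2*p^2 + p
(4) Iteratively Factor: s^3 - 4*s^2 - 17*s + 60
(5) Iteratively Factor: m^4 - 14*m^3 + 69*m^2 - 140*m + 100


(1) = (t - 2)*(t^2 - 8*t + 15) = (t - 3)*(t - 2)*(t - 5)
(2) = (j - 1)*(j^2 - 9) = (j - 1)*(j + 3)*(j - 3)
(3) = (p - 1)*(p^2 - p) = p*(p - 1)*(p - 1)
(4) = (s - 5)*(s^2 + s - 12) = (s - 5)*(s - 3)*(s + 4)
(5) = (m - 2)*(m^3 - 12*m^2 + 45*m - 50) = (m - 2)^2*(m^2 - 10*m + 25) = (m - 5)*(m - 2)^2*(m - 5)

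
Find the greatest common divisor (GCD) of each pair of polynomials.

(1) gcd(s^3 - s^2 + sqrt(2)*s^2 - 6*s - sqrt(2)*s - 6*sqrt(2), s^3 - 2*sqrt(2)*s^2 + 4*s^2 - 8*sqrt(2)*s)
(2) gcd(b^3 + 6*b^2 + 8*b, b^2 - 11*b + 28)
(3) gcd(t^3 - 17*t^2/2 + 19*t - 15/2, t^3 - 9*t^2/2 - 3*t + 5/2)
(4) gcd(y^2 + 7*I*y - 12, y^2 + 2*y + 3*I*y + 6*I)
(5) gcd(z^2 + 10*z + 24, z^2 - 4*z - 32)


(1) = gcd((s - 3)*(s + 2)*(s + sqrt(2)), s*(s + 4)*(s - 2*sqrt(2))) = 1
(2) = gcd(b*(b + 2)*(b + 4), (b - 7)*(b - 4)) = 1
(3) = t^2 - 11*t/2 + 5/2
(4) = y + 3*I
(5) = gcd((z + 4)*(z + 6), (z - 8)*(z + 4)) = z + 4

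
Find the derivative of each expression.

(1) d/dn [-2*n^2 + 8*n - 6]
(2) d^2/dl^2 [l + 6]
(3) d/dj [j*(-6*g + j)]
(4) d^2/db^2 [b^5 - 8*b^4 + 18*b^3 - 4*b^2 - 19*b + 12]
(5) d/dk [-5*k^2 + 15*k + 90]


(1) = 8 - 4*n
(2) = 0
(3) = -6*g + 2*j
(4) = 20*b^3 - 96*b^2 + 108*b - 8
(5) = 15 - 10*k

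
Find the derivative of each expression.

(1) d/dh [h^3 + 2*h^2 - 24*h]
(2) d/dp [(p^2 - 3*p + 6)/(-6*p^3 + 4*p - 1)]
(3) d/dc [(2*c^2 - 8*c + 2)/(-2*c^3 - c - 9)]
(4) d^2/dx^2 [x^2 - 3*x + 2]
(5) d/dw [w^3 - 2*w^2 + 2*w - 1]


(1) = 3*h^2 + 4*h - 24
(2) = ((3 - 2*p)*(6*p^3 - 4*p + 1) + 2*(9*p^2 - 2)*(p^2 - 3*p + 6))/(6*p^3 - 4*p + 1)^2
(3) = 2*(2*(2 - c)*(2*c^3 + c + 9) + (6*c^2 + 1)*(c^2 - 4*c + 1))/(2*c^3 + c + 9)^2
(4) = 2
(5) = 3*w^2 - 4*w + 2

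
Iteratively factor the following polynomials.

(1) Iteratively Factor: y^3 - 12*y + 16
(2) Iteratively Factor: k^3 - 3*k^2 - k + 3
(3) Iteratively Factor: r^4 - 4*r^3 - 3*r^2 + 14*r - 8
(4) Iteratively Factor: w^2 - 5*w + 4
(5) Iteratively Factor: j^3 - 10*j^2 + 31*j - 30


(1) = (y + 4)*(y^2 - 4*y + 4) = (y - 2)*(y + 4)*(y - 2)
(2) = (k - 3)*(k^2 - 1) = (k - 3)*(k + 1)*(k - 1)
(3) = (r - 1)*(r^3 - 3*r^2 - 6*r + 8) = (r - 4)*(r - 1)*(r^2 + r - 2) = (r - 4)*(r - 1)*(r + 2)*(r - 1)
(4) = (w - 4)*(w - 1)
(5) = (j - 3)*(j^2 - 7*j + 10) = (j - 5)*(j - 3)*(j - 2)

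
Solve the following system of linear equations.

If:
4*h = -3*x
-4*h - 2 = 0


Then:
h = -1/2
x = 2/3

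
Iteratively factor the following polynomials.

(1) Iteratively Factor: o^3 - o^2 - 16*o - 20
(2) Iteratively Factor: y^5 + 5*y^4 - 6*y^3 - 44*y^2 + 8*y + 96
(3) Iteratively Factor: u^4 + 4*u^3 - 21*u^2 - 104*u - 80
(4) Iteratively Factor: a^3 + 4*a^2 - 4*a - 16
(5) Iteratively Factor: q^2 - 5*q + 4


(1) = (o + 2)*(o^2 - 3*o - 10) = (o + 2)^2*(o - 5)
(2) = (y - 2)*(y^4 + 7*y^3 + 8*y^2 - 28*y - 48) = (y - 2)*(y + 3)*(y^3 + 4*y^2 - 4*y - 16) = (y - 2)*(y + 3)*(y + 4)*(y^2 - 4) = (y - 2)*(y + 2)*(y + 3)*(y + 4)*(y - 2)
(3) = (u + 1)*(u^3 + 3*u^2 - 24*u - 80) = (u + 1)*(u + 4)*(u^2 - u - 20) = (u - 5)*(u + 1)*(u + 4)*(u + 4)
(4) = (a + 4)*(a^2 - 4) = (a + 2)*(a + 4)*(a - 2)
(5) = (q - 4)*(q - 1)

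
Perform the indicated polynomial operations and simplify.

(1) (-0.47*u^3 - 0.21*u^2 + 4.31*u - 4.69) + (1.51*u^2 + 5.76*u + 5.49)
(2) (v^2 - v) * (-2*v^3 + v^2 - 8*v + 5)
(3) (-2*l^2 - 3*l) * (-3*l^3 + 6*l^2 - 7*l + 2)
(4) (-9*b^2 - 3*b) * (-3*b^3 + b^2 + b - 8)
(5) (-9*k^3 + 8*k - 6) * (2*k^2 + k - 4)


(1) = -0.47*u^3 + 1.3*u^2 + 10.07*u + 0.8
(2) = -2*v^5 + 3*v^4 - 9*v^3 + 13*v^2 - 5*v
(3) = 6*l^5 - 3*l^4 - 4*l^3 + 17*l^2 - 6*l
(4) = 27*b^5 - 12*b^3 + 69*b^2 + 24*b
(5) = -18*k^5 - 9*k^4 + 52*k^3 - 4*k^2 - 38*k + 24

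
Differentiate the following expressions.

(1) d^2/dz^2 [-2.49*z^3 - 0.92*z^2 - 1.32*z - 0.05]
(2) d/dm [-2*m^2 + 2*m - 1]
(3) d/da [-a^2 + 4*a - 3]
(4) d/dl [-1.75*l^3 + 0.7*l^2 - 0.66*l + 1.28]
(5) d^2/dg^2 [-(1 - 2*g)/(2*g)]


(1) = -14.94*z - 1.84
(2) = 2 - 4*m
(3) = 4 - 2*a
(4) = -5.25*l^2 + 1.4*l - 0.66
(5) = -1/g^3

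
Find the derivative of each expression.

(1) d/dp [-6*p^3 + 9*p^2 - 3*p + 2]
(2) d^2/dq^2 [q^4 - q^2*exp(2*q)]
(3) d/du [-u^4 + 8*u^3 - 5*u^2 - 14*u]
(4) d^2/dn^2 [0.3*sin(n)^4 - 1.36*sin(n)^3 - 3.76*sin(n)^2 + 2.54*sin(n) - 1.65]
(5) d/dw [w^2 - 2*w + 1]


(1) = -18*p^2 + 18*p - 3
(2) = -4*q^2*exp(2*q) + 12*q^2 - 8*q*exp(2*q) - 2*exp(2*q)
(3) = -4*u^3 + 24*u^2 - 10*u - 14
(4) = -4.8*sin(n)^4 + 12.24*sin(n)^3 + 18.64*sin(n)^2 - 10.7*sin(n) - 7.52
(5) = 2*w - 2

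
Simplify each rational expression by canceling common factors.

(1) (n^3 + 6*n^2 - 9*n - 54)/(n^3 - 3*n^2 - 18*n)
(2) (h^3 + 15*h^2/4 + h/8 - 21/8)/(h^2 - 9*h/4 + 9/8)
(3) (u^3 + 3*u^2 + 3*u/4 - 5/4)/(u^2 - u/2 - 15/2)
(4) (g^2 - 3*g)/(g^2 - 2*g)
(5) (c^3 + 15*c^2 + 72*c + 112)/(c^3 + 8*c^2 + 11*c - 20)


(1) = (n^2 + 3*n - 18)/(n^2 - 6*n)
(2) = (2*h^2 + 9*h + 7)/(2*h - 3)
(3) = (2*u^2 + u - 1)/(2*u - 6)
(4) = (g - 3)/(g - 2)
(5) = (c^2 + 11*c + 28)/(c^2 + 4*c - 5)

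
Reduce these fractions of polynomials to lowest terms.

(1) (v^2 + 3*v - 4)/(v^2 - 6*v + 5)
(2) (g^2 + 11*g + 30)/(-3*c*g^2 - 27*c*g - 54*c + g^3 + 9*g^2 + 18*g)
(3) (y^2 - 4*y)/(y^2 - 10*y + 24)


(1) = (v + 4)/(v - 5)
(2) = (-g - 5)/(3*c*g + 9*c - g^2 - 3*g)
(3) = y/(y - 6)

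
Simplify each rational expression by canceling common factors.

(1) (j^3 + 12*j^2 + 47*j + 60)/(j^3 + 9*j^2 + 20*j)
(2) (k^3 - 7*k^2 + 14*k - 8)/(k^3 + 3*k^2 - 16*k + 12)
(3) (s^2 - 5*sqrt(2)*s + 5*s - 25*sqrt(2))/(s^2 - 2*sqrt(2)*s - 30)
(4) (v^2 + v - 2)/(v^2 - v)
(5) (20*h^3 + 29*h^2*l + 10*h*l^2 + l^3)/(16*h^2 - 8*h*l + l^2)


(1) = (j + 3)/j
(2) = (k - 4)/(k + 6)
(3) = (s + 5)/(s + 3*sqrt(2))
(4) = (v + 2)/v
(5) = (20*h^3 + 29*h^2*l + 10*h*l^2 + l^3)/(16*h^2 - 8*h*l + l^2)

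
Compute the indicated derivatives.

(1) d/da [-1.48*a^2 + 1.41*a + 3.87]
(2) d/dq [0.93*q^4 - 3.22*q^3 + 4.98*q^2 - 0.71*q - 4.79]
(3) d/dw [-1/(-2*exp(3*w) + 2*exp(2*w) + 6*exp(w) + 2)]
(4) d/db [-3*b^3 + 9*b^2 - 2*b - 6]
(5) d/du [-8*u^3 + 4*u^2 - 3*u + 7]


(1) = 1.41 - 2.96*a
(2) = 3.72*q^3 - 9.66*q^2 + 9.96*q - 0.71
(3) = (-3*exp(2*w) + 2*exp(w) + 3)*exp(w)/(2*(-exp(3*w) + exp(2*w) + 3*exp(w) + 1)^2)
(4) = -9*b^2 + 18*b - 2
(5) = -24*u^2 + 8*u - 3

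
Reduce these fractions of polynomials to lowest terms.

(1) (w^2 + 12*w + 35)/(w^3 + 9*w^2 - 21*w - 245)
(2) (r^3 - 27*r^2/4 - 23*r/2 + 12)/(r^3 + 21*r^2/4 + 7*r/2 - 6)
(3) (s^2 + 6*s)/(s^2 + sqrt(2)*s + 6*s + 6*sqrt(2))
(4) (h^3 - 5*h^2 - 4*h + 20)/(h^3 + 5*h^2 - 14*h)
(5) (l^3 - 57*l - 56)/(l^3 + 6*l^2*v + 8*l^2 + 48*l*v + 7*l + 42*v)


(1) = (w + 5)/(w^2 + 2*w - 35)
(2) = (r - 8)/(r + 4)
(3) = s/(s + sqrt(2))
(4) = (h^2 - 3*h - 10)/(h^2 + 7*h)
(5) = (l - 8)/(l + 6*v)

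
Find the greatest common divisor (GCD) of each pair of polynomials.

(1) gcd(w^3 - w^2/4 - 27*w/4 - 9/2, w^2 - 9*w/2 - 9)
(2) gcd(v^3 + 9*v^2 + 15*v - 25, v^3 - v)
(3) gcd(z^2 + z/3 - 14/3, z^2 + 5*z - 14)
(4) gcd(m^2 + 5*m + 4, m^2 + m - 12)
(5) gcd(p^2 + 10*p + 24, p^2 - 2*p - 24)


(1) = 1
(2) = v - 1
(3) = gcd((z - 2)*(z + 7/3), (z - 2)*(z + 7)) = z - 2
(4) = gcd((m + 1)*(m + 4), (m - 3)*(m + 4)) = m + 4
(5) = p + 4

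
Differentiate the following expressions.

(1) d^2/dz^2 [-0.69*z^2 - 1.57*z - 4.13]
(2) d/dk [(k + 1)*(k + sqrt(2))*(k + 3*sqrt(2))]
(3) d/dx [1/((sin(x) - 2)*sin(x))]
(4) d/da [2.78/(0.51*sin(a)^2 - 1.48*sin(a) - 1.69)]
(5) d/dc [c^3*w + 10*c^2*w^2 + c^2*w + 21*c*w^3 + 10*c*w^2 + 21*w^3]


(1) = -1.38000000000000
(2) = 3*k^2 + 2*k + 8*sqrt(2)*k + 4*sqrt(2) + 6
(3) = 2*(1 - sin(x))*cos(x)/((sin(x) - 2)^2*sin(x)^2)
(4) = (4.1144 - 2.8356*sin(a))*cos(a)/(-0.51*sin(a)^2 + 1.48*sin(a) + 1.69)^2
(5) = w*(3*c^2 + 20*c*w + 2*c + 21*w^2 + 10*w)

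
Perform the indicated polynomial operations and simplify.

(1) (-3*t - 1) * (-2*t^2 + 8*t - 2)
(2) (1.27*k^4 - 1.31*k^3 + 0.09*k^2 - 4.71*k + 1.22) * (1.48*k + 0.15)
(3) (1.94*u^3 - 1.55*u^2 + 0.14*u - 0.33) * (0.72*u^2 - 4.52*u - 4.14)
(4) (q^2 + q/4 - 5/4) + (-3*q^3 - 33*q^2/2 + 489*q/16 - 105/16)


(1) = 6*t^3 - 22*t^2 - 2*t + 2
(2) = 1.8796*k^5 - 1.7483*k^4 - 0.0633*k^3 - 6.9573*k^2 + 1.0991*k + 0.183
(3) = 1.3968*u^5 - 9.8848*u^4 - 0.9248*u^3 + 5.5466*u^2 + 0.912*u + 1.3662
(4) = -3*q^3 - 31*q^2/2 + 493*q/16 - 125/16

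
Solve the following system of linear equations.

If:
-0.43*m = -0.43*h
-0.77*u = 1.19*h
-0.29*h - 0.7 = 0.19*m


Then:
h = -1.46
m = -1.46
u = 2.25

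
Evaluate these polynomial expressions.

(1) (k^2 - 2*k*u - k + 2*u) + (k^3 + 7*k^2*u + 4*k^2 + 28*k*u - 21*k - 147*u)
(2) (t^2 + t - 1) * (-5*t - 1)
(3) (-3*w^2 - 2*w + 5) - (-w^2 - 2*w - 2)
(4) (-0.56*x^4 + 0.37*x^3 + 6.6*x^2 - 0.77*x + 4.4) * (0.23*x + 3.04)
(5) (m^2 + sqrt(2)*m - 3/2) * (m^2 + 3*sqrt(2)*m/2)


(1) = k^3 + 7*k^2*u + 5*k^2 + 26*k*u - 22*k - 145*u
(2) = -5*t^3 - 6*t^2 + 4*t + 1
(3) = 7 - 2*w^2
(4) = -0.1288*x^5 - 1.6173*x^4 + 2.6428*x^3 + 19.8869*x^2 - 1.3288*x + 13.376
(5) = m^4 + 5*sqrt(2)*m^3/2 + 3*m^2/2 - 9*sqrt(2)*m/4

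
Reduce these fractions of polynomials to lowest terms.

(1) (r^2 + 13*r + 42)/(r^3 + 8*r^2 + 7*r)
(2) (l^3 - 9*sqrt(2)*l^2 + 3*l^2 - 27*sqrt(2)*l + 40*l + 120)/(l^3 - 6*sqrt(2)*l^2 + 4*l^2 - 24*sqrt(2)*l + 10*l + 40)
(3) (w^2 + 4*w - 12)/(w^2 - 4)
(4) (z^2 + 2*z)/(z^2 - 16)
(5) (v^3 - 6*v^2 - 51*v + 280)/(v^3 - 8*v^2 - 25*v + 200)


(1) = (r + 6)/(r^2 + r)
(2) = (l^2 + l*(3 - 4*sqrt(2)) - 12*sqrt(2))/(l^2 + l*(4 - sqrt(2)) - 4*sqrt(2))
(3) = (w + 6)/(w + 2)
(4) = (z^2 + 2*z)/(z^2 - 16)
(5) = (v + 7)/(v + 5)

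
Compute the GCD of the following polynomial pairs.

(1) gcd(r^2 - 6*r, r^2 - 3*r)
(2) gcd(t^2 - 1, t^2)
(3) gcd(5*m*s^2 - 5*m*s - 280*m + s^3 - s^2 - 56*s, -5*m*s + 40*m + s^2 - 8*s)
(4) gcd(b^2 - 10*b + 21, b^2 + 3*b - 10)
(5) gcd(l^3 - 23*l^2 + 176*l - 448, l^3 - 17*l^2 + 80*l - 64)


(1) = r
(2) = gcd((t - 1)*(t + 1), t^2) = 1
(3) = gcd((5*m + s)*(s - 8)*(s + 7), (-5*m + s)*(s - 8)) = s - 8
(4) = gcd((b - 7)*(b - 3), (b - 2)*(b + 5)) = 1
(5) = l^2 - 16*l + 64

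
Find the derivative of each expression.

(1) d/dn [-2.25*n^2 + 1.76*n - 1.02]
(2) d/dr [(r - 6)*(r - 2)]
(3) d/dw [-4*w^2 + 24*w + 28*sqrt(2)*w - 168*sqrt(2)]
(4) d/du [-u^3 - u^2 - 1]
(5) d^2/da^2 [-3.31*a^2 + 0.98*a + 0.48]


(1) = 1.76 - 4.5*n
(2) = 2*r - 8
(3) = -8*w + 24 + 28*sqrt(2)
(4) = u*(-3*u - 2)
(5) = -6.62000000000000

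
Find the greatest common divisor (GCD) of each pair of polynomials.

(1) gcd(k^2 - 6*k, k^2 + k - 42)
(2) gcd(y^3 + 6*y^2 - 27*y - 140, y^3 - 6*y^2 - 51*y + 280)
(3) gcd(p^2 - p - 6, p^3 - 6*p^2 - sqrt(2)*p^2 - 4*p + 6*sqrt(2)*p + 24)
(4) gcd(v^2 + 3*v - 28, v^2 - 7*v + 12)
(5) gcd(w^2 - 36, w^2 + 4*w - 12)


(1) = gcd(k*(k - 6), (k - 6)*(k + 7)) = k - 6
(2) = gcd((y - 5)*(y + 4)*(y + 7), (y - 8)*(y - 5)*(y + 7)) = y^2 + 2*y - 35
(3) = gcd((p - 3)*(p + 2), (p - 6)*(p - 2*sqrt(2))*(p + sqrt(2))) = 1
(4) = v - 4
(5) = gcd((w - 6)*(w + 6), (w - 2)*(w + 6)) = w + 6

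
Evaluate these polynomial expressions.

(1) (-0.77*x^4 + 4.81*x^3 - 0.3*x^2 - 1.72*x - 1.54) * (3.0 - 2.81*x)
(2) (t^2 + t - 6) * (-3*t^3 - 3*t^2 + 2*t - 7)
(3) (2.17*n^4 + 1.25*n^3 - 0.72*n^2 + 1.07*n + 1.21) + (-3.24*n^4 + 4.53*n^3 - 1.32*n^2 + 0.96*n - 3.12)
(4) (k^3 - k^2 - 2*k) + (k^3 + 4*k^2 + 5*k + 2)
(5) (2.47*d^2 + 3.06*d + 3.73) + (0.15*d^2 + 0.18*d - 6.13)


(1) = 2.1637*x^5 - 15.8261*x^4 + 15.273*x^3 + 3.9332*x^2 - 0.8326*x - 4.62
(2) = -3*t^5 - 6*t^4 + 17*t^3 + 13*t^2 - 19*t + 42
(3) = -1.07*n^4 + 5.78*n^3 - 2.04*n^2 + 2.03*n - 1.91
(4) = 2*k^3 + 3*k^2 + 3*k + 2
(5) = 2.62*d^2 + 3.24*d - 2.4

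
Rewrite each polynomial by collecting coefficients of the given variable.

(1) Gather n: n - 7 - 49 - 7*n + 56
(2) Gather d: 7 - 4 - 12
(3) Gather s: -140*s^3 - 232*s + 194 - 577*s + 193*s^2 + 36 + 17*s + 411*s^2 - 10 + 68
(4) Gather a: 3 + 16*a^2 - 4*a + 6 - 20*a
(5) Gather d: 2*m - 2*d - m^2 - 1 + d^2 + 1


(1) = -6*n
(2) = -9
(3) = -140*s^3 + 604*s^2 - 792*s + 288
(4) = 16*a^2 - 24*a + 9
(5) = d^2 - 2*d - m^2 + 2*m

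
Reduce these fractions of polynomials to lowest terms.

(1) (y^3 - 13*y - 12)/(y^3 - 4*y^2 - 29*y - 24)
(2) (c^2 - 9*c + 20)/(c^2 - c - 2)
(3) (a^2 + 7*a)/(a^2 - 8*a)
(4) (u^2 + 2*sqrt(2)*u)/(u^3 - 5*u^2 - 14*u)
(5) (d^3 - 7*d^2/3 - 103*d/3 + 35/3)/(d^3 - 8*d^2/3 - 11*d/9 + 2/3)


(1) = (y - 4)/(y - 8)
(2) = (c^2 - 9*c + 20)/(c^2 - c - 2)
(3) = (a + 7)/(a - 8)
(4) = (u + 2*sqrt(2))/(u^2 - 5*u - 14)
(5) = (3*d^2 - 6*d - 105)/(3*d^2 - 7*d - 6)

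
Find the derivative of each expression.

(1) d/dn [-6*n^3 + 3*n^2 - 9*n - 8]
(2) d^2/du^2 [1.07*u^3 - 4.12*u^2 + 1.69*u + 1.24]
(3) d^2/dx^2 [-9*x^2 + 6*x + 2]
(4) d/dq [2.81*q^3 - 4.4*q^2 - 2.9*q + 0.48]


(1) = -18*n^2 + 6*n - 9
(2) = 6.42*u - 8.24
(3) = -18
(4) = 8.43*q^2 - 8.8*q - 2.9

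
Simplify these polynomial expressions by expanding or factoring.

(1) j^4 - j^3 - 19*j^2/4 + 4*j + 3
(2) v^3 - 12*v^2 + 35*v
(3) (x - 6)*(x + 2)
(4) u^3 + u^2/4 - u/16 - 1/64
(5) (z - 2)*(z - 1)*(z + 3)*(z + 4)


(1) = (j - 2)*(j - 3/2)*(j + 1/2)*(j + 2)
(2) = v*(v - 7)*(v - 5)
(3) = x^2 - 4*x - 12
(4) = (u - 1/4)*(u + 1/4)^2
(5) = z^4 + 4*z^3 - 7*z^2 - 22*z + 24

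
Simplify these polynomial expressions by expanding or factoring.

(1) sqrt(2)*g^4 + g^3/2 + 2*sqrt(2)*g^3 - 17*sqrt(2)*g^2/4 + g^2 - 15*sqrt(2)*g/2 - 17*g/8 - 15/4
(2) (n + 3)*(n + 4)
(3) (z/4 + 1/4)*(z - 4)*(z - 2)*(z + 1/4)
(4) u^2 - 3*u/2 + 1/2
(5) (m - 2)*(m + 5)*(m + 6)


(1) = (g - 2)*(g + 3/2)*(g + 5/2)*(sqrt(2)*g + 1/2)
(2) = n^2 + 7*n + 12
(3) = z^4/4 - 19*z^3/16 + 3*z^2/16 + 17*z/8 + 1/2
(4) = (u - 1)*(u - 1/2)
(5) = m^3 + 9*m^2 + 8*m - 60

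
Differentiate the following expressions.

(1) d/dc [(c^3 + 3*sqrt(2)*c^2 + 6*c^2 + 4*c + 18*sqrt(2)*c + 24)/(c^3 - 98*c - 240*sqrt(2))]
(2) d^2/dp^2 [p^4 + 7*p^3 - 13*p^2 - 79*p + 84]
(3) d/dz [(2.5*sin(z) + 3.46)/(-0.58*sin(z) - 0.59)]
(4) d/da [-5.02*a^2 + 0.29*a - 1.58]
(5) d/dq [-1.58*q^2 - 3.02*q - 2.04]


(1) = (-(3*c^2 - 98)*(c^3 + 3*sqrt(2)*c^2 + 6*c^2 + 4*c + 18*sqrt(2)*c + 24) + (-c^3 + 98*c + 240*sqrt(2))*(-3*c^2 - 12*c - 6*sqrt(2)*c - 18*sqrt(2) - 4))/(-c^3 + 98*c + 240*sqrt(2))^2
(2) = 12*p^2 + 42*p - 26
(3) = 0.5318*cos(z)/(0.58*sin(z) + 0.59)^2
(4) = 0.29 - 10.04*a
(5) = -3.16*q - 3.02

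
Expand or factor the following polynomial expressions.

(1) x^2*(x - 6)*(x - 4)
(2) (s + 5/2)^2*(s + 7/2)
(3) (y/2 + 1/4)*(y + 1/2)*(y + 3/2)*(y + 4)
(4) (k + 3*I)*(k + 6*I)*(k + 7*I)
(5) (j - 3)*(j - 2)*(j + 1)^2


(1) = x^4 - 10*x^3 + 24*x^2
(2) = s^3 + 17*s^2/2 + 95*s/4 + 175/8
(3) = y^4/2 + 13*y^3/4 + 47*y^2/8 + 59*y/16 + 3/4
(4) = k^3 + 16*I*k^2 - 81*k - 126*I
(5) = j^4 - 3*j^3 - 3*j^2 + 7*j + 6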